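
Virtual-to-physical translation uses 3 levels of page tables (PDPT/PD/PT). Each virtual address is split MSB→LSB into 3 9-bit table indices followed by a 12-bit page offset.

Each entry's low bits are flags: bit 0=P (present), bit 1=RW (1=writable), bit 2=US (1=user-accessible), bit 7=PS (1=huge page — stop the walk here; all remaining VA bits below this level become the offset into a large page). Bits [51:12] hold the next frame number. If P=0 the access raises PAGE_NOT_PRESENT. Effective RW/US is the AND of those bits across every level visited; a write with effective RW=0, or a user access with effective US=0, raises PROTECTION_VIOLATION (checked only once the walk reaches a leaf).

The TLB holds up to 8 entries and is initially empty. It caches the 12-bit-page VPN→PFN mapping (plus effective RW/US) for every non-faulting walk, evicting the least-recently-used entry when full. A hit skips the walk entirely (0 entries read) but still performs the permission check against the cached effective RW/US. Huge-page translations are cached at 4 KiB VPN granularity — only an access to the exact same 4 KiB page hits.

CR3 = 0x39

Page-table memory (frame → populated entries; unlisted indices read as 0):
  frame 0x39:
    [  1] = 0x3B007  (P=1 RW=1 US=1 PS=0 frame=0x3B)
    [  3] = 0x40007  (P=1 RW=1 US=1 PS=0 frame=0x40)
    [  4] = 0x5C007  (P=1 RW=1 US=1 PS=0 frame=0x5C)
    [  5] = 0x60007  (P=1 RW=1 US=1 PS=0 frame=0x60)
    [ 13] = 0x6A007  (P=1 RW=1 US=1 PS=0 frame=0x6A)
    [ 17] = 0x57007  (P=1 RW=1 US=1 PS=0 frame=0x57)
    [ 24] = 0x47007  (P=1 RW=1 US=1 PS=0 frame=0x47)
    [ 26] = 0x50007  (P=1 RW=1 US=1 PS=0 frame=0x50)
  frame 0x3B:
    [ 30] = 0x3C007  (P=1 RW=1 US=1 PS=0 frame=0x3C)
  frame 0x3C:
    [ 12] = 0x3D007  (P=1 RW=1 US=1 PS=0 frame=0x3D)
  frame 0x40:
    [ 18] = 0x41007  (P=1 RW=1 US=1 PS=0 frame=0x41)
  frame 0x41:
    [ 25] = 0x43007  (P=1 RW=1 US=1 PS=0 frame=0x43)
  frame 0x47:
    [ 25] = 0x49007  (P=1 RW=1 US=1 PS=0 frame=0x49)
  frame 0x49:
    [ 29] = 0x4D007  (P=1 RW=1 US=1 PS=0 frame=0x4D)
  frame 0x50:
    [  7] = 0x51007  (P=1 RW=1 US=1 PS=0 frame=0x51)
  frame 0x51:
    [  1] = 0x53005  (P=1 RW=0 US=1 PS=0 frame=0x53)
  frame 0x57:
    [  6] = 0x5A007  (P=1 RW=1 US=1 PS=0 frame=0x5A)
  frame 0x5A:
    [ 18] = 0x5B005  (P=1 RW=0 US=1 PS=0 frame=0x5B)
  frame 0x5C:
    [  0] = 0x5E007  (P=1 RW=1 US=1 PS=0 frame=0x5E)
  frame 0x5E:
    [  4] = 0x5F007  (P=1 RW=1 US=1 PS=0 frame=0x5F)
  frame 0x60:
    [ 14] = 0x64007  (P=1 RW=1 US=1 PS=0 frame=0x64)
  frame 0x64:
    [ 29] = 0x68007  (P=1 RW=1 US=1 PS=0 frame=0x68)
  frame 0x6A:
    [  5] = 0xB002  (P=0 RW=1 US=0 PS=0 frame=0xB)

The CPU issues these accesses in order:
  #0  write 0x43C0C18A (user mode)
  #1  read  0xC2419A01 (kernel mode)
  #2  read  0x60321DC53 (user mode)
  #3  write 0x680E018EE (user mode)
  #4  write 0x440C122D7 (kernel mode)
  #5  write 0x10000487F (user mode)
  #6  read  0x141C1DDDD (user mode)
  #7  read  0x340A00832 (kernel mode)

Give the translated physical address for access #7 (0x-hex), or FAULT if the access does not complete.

Per-access translation:
#0 VA=0x43C0C18A (w,user):
  lvl0: tbl 0x39, slot 1 ⇒ 0x3B007 (P1/RW1/US1/PS0)
  lvl1: tbl 0x3B, slot 30 ⇒ 0x3C007 (P1/RW1/US1/PS0)
  lvl2: tbl 0x3C, slot 12 ⇒ 0x3D007 (P1/RW1/US1/PS0)
  ✓ 0x3D18A  — 3 lookups
#1 VA=0xC2419A01 (r,kernel):
  lvl0: tbl 0x39, slot 3 ⇒ 0x40007 (P1/RW1/US1/PS0)
  lvl1: tbl 0x40, slot 18 ⇒ 0x41007 (P1/RW1/US1/PS0)
  lvl2: tbl 0x41, slot 25 ⇒ 0x43007 (P1/RW1/US1/PS0)
  ✓ 0x43A01  — 3 lookups
#2 VA=0x60321DC53 (r,user):
  lvl0: tbl 0x39, slot 24 ⇒ 0x47007 (P1/RW1/US1/PS0)
  lvl1: tbl 0x47, slot 25 ⇒ 0x49007 (P1/RW1/US1/PS0)
  lvl2: tbl 0x49, slot 29 ⇒ 0x4D007 (P1/RW1/US1/PS0)
  ✓ 0x4DC53  — 3 lookups
#3 VA=0x680E018EE (w,user):
  lvl0: tbl 0x39, slot 26 ⇒ 0x50007 (P1/RW1/US1/PS0)
  lvl1: tbl 0x50, slot 7 ⇒ 0x51007 (P1/RW1/US1/PS0)
  lvl2: tbl 0x51, slot 1 ⇒ 0x53005 (P1/RW0/US1/PS0)
  → PROTECTION_VIOLATION  (3 entries read)
#4 VA=0x440C122D7 (w,kernel):
  lvl0: tbl 0x39, slot 17 ⇒ 0x57007 (P1/RW1/US1/PS0)
  lvl1: tbl 0x57, slot 6 ⇒ 0x5A007 (P1/RW1/US1/PS0)
  lvl2: tbl 0x5A, slot 18 ⇒ 0x5B005 (P1/RW0/US1/PS0)
  → PROTECTION_VIOLATION  (3 entries read)
#5 VA=0x10000487F (w,user):
  lvl0: tbl 0x39, slot 4 ⇒ 0x5C007 (P1/RW1/US1/PS0)
  lvl1: tbl 0x5C, slot 0 ⇒ 0x5E007 (P1/RW1/US1/PS0)
  lvl2: tbl 0x5E, slot 4 ⇒ 0x5F007 (P1/RW1/US1/PS0)
  ✓ 0x5F87F  — 3 lookups
#6 VA=0x141C1DDDD (r,user):
  lvl0: tbl 0x39, slot 5 ⇒ 0x60007 (P1/RW1/US1/PS0)
  lvl1: tbl 0x60, slot 14 ⇒ 0x64007 (P1/RW1/US1/PS0)
  lvl2: tbl 0x64, slot 29 ⇒ 0x68007 (P1/RW1/US1/PS0)
  ✓ 0x68DDD  — 3 lookups
#7 VA=0x340A00832 (r,kernel):
  lvl0: tbl 0x39, slot 13 ⇒ 0x6A007 (P1/RW1/US1/PS0)
  lvl1: tbl 0x6A, slot 5 ⇒ 0xB002 (P0/RW1/US0/PS0)
  → PAGE_NOT_PRESENT  (2 entries read)

Access #7 PA: FAULT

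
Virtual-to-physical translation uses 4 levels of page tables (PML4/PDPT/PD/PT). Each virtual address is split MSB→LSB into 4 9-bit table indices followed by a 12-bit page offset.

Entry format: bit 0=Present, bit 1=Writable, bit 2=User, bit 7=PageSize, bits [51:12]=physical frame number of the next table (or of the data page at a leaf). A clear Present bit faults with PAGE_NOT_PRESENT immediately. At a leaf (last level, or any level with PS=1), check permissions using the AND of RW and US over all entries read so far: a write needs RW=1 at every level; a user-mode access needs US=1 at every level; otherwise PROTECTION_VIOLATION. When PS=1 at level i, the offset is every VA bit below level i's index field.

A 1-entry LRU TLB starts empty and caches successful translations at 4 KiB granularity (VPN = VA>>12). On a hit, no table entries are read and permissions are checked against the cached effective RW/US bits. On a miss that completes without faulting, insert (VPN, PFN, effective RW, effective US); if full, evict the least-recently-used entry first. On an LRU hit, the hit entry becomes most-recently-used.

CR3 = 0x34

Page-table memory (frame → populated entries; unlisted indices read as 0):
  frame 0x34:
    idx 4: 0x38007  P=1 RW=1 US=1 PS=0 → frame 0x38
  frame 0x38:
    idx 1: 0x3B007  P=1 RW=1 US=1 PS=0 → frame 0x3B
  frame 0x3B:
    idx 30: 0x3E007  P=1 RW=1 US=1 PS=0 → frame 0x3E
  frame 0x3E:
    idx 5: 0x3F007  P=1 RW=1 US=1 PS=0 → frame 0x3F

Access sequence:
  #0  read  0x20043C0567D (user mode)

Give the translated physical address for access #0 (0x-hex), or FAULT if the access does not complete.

Walk each access:
#0 VA=0x20043C0567D (r,user):
  [0] read 0x34 idx=4: raw=0x38007 flags P=1 W=1 U=1 S=0
  [1] read 0x38 idx=1: raw=0x3B007 flags P=1 W=1 U=1 S=0
  [2] read 0x3B idx=30: raw=0x3E007 flags P=1 W=1 U=1 S=0
  [3] read 0x3E idx=5: raw=0x3F007 flags P=1 W=1 U=1 S=0
  ✓ 0x3F67D  — 4 lookups

Access #0 PA: 0x3F67D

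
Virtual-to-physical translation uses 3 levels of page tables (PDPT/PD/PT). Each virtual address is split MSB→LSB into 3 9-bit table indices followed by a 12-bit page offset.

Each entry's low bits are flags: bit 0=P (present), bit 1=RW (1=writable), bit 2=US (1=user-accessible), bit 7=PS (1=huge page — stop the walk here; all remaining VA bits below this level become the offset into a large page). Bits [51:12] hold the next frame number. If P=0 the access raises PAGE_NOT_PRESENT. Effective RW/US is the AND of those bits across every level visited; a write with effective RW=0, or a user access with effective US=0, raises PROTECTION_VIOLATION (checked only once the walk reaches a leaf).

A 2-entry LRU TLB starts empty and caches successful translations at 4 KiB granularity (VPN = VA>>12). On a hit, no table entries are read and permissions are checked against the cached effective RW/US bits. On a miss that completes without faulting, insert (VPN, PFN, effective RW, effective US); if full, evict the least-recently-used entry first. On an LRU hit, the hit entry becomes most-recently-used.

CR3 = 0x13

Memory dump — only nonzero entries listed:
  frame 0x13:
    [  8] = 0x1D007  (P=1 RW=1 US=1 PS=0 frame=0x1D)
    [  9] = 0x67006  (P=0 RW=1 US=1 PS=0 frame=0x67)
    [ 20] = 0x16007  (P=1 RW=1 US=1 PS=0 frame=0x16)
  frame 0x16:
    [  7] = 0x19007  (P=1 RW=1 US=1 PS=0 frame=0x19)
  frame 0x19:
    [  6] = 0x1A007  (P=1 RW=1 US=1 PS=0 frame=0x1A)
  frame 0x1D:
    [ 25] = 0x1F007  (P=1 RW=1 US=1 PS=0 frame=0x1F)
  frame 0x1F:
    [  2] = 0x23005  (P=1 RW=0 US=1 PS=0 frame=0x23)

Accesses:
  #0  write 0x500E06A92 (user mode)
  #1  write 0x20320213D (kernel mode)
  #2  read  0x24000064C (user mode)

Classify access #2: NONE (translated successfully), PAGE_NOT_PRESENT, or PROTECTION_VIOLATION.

Per-access translation:
#0 VA=0x500E06A92 (w,user):
  lvl0: tbl 0x13, slot 20 ⇒ 0x16007 (P1/RW1/US1/PS0)
  lvl1: tbl 0x16, slot 7 ⇒ 0x19007 (P1/RW1/US1/PS0)
  lvl2: tbl 0x19, slot 6 ⇒ 0x1A007 (P1/RW1/US1/PS0)
  ✓ 0x1AA92  — 3 lookups
#1 VA=0x20320213D (w,kernel):
  lvl0: tbl 0x13, slot 8 ⇒ 0x1D007 (P1/RW1/US1/PS0)
  lvl1: tbl 0x1D, slot 25 ⇒ 0x1F007 (P1/RW1/US1/PS0)
  lvl2: tbl 0x1F, slot 2 ⇒ 0x23005 (P1/RW0/US1/PS0)
  ⇒ fault: PROTECTION_VIOLATION  — 3 lookups
#2 VA=0x24000064C (r,user):
  lvl0: tbl 0x13, slot 9 ⇒ 0x67006 (P0/RW1/US1/PS0)
  ⇒ fault: PAGE_NOT_PRESENT  — 1 lookups

Access #2 fault: PAGE_NOT_PRESENT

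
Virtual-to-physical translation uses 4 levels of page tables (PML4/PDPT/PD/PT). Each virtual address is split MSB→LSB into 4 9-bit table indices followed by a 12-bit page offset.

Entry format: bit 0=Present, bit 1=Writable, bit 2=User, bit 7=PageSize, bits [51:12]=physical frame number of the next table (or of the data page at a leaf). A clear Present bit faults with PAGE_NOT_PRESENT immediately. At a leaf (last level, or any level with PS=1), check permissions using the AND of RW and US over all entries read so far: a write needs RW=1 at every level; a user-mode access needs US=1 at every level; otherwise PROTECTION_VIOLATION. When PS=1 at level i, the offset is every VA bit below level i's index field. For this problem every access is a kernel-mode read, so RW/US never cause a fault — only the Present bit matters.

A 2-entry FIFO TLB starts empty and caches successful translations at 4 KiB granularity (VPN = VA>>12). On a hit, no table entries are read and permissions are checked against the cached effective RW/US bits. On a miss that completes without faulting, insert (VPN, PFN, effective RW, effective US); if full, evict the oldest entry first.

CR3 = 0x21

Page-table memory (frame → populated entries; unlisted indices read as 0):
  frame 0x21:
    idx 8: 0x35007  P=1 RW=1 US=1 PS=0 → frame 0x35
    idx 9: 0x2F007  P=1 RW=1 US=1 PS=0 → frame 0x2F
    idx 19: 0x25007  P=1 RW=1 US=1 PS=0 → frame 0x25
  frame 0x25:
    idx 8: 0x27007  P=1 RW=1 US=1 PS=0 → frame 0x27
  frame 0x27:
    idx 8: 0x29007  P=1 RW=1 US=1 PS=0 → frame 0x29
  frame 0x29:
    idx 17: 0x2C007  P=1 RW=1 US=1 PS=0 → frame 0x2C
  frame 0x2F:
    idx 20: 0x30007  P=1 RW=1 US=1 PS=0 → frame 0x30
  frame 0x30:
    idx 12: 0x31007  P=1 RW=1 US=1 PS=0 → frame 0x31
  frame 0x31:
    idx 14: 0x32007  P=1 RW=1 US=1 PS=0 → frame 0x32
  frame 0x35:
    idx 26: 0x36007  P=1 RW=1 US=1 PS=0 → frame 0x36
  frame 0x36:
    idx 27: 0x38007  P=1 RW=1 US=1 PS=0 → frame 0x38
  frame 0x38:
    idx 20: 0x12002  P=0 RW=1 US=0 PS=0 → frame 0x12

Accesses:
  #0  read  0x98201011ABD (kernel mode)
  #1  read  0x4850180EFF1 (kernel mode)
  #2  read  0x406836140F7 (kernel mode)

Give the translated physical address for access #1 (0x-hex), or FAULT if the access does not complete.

Trace:
#0 VA=0x98201011ABD (r,kernel):
  lvl0: tbl 0x21, slot 19 ⇒ 0x25007 (P1/RW1/US1/PS0)
  lvl1: tbl 0x25, slot 8 ⇒ 0x27007 (P1/RW1/US1/PS0)
  lvl2: tbl 0x27, slot 8 ⇒ 0x29007 (P1/RW1/US1/PS0)
  lvl3: tbl 0x29, slot 17 ⇒ 0x2C007 (P1/RW1/US1/PS0)
  ✓ 0x2CABD  — 4 lookups
#1 VA=0x4850180EFF1 (r,kernel):
  lvl0: tbl 0x21, slot 9 ⇒ 0x2F007 (P1/RW1/US1/PS0)
  lvl1: tbl 0x2F, slot 20 ⇒ 0x30007 (P1/RW1/US1/PS0)
  lvl2: tbl 0x30, slot 12 ⇒ 0x31007 (P1/RW1/US1/PS0)
  lvl3: tbl 0x31, slot 14 ⇒ 0x32007 (P1/RW1/US1/PS0)
  ✓ 0x32FF1  — 4 lookups
#2 VA=0x406836140F7 (r,kernel):
  lvl0: tbl 0x21, slot 8 ⇒ 0x35007 (P1/RW1/US1/PS0)
  lvl1: tbl 0x35, slot 26 ⇒ 0x36007 (P1/RW1/US1/PS0)
  lvl2: tbl 0x36, slot 27 ⇒ 0x38007 (P1/RW1/US1/PS0)
  lvl3: tbl 0x38, slot 20 ⇒ 0x12002 (P0/RW1/US0/PS0)
  ⇒ fault: PAGE_NOT_PRESENT  — 4 lookups

Access #1 PA: 0x32FF1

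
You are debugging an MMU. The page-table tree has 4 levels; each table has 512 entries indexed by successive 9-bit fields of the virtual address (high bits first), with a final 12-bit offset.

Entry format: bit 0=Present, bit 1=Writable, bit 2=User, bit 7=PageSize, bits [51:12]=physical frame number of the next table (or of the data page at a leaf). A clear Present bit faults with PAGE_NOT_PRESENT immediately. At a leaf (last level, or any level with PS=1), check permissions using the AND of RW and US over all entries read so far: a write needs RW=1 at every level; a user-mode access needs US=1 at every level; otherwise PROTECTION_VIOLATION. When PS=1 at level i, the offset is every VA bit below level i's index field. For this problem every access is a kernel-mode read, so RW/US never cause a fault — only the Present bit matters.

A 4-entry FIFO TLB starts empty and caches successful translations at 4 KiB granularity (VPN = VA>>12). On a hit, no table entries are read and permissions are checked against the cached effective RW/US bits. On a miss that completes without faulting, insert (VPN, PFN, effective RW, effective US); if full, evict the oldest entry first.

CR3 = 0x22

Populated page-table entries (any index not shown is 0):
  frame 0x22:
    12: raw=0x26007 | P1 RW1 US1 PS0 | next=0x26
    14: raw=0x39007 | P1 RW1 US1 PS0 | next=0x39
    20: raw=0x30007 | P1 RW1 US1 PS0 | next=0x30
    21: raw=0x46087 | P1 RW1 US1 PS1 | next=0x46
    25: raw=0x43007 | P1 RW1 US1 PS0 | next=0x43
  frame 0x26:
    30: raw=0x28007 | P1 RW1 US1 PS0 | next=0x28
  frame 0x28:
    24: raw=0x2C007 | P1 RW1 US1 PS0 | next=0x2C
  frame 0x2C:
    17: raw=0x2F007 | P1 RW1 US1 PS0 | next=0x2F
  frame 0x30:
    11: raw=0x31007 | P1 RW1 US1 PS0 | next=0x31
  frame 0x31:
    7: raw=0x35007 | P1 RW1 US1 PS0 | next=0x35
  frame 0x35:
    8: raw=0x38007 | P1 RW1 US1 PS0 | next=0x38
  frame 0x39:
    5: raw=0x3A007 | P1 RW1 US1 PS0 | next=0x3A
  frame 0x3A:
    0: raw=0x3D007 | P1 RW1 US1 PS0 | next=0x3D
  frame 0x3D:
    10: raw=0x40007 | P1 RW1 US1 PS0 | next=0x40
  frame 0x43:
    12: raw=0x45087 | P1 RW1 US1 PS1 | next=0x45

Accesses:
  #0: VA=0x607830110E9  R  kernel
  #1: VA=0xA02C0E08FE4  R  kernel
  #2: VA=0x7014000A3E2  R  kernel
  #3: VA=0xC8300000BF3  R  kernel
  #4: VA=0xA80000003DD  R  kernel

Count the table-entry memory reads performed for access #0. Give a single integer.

Trace:
#0 VA=0x607830110E9 (r,kernel):
  L0 @0x22[12] → 0x26007  P=1,RW=1,US=1,PS=0
  L1 @0x26[30] → 0x28007  P=1,RW=1,US=1,PS=0
  L2 @0x28[24] → 0x2C007  P=1,RW=1,US=1,PS=0
  L3 @0x2C[17] → 0x2F007  P=1,RW=1,US=1,PS=0
  ✓ 0x2F0E9  — 4 lookups
#1 VA=0xA02C0E08FE4 (r,kernel):
  L0 @0x22[20] → 0x30007  P=1,RW=1,US=1,PS=0
  L1 @0x30[11] → 0x31007  P=1,RW=1,US=1,PS=0
  L2 @0x31[7] → 0x35007  P=1,RW=1,US=1,PS=0
  L3 @0x35[8] → 0x38007  P=1,RW=1,US=1,PS=0
  ✓ 0x38FE4  — 4 lookups
#2 VA=0x7014000A3E2 (r,kernel):
  L0 @0x22[14] → 0x39007  P=1,RW=1,US=1,PS=0
  L1 @0x39[5] → 0x3A007  P=1,RW=1,US=1,PS=0
  L2 @0x3A[0] → 0x3D007  P=1,RW=1,US=1,PS=0
  L3 @0x3D[10] → 0x40007  P=1,RW=1,US=1,PS=0
  ✓ 0x403E2  — 4 lookups
#3 VA=0xC8300000BF3 (r,kernel):
  L0 @0x22[25] → 0x43007  P=1,RW=1,US=1,PS=0
  L1 @0x43[12] → 0x45087  P=1,RW=1,US=1,PS=1
  ✓ 0x45BF3 (huge @L1)  — 2 lookups
#4 VA=0xA80000003DD (r,kernel):
  L0 @0x22[21] → 0x46087  P=1,RW=1,US=1,PS=1
  ✓ 0x463DD (huge @L0)  — 1 lookups

Entries read for #0: 4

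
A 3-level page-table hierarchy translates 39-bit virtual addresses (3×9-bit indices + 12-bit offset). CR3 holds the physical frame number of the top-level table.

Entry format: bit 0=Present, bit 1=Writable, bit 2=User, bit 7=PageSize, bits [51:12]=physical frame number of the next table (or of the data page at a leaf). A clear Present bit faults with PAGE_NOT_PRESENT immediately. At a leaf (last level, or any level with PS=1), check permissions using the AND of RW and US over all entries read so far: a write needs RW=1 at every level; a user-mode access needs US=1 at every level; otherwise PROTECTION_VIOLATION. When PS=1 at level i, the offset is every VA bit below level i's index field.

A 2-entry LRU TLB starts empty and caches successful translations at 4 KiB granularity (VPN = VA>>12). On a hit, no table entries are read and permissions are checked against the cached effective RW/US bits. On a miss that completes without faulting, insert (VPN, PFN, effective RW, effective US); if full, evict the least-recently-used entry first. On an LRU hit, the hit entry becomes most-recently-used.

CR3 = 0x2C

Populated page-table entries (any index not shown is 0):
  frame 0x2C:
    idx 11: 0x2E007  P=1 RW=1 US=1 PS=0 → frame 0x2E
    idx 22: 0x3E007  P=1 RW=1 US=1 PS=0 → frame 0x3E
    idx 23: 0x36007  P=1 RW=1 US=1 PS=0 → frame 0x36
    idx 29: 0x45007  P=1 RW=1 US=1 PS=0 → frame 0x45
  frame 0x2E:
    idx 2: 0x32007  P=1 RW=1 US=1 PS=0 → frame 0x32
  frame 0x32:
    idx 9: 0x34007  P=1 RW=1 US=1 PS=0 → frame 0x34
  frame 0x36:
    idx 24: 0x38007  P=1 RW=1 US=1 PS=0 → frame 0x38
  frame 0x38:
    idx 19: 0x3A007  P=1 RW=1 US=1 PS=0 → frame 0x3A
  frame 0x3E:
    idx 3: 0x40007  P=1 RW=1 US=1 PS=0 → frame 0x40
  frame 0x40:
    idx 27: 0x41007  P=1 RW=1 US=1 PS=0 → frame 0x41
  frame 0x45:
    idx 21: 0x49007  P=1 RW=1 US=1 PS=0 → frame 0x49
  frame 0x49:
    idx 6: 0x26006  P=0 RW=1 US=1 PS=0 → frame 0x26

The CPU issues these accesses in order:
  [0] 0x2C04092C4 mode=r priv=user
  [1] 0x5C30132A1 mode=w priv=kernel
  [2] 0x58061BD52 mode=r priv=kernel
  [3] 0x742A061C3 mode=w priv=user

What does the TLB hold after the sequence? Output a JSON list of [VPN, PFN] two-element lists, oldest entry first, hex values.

Trace:
#0 VA=0x2C04092C4 (r,user):
  L0: frame=0x2C idx=11 entry=0x2E007 [P=1 RW=1 US=1 PS=0]
  L1: frame=0x2E idx=2 entry=0x32007 [P=1 RW=1 US=1 PS=0]
  L2: frame=0x32 idx=9 entry=0x34007 [P=1 RW=1 US=1 PS=0]
  → PA=0x342C4  (3 entries read)
#1 VA=0x5C30132A1 (w,kernel):
  L0: frame=0x2C idx=23 entry=0x36007 [P=1 RW=1 US=1 PS=0]
  L1: frame=0x36 idx=24 entry=0x38007 [P=1 RW=1 US=1 PS=0]
  L2: frame=0x38 idx=19 entry=0x3A007 [P=1 RW=1 US=1 PS=0]
  → PA=0x3A2A1  (3 entries read)
#2 VA=0x58061BD52 (r,kernel):
  L0: frame=0x2C idx=22 entry=0x3E007 [P=1 RW=1 US=1 PS=0]
  L1: frame=0x3E idx=3 entry=0x40007 [P=1 RW=1 US=1 PS=0]
  L2: frame=0x40 idx=27 entry=0x41007 [P=1 RW=1 US=1 PS=0]
  → PA=0x41D52  (3 entries read)
#3 VA=0x742A061C3 (w,user):
  L0: frame=0x2C idx=29 entry=0x45007 [P=1 RW=1 US=1 PS=0]
  L1: frame=0x45 idx=21 entry=0x49007 [P=1 RW=1 US=1 PS=0]
  L2: frame=0x49 idx=6 entry=0x26006 [P=0 RW=1 US=1 PS=0]
  ✗ PAGE_NOT_PRESENT  [3 reads]

TLB: [["0x5C3013", "0x3A"], ["0x58061B", "0x41"]]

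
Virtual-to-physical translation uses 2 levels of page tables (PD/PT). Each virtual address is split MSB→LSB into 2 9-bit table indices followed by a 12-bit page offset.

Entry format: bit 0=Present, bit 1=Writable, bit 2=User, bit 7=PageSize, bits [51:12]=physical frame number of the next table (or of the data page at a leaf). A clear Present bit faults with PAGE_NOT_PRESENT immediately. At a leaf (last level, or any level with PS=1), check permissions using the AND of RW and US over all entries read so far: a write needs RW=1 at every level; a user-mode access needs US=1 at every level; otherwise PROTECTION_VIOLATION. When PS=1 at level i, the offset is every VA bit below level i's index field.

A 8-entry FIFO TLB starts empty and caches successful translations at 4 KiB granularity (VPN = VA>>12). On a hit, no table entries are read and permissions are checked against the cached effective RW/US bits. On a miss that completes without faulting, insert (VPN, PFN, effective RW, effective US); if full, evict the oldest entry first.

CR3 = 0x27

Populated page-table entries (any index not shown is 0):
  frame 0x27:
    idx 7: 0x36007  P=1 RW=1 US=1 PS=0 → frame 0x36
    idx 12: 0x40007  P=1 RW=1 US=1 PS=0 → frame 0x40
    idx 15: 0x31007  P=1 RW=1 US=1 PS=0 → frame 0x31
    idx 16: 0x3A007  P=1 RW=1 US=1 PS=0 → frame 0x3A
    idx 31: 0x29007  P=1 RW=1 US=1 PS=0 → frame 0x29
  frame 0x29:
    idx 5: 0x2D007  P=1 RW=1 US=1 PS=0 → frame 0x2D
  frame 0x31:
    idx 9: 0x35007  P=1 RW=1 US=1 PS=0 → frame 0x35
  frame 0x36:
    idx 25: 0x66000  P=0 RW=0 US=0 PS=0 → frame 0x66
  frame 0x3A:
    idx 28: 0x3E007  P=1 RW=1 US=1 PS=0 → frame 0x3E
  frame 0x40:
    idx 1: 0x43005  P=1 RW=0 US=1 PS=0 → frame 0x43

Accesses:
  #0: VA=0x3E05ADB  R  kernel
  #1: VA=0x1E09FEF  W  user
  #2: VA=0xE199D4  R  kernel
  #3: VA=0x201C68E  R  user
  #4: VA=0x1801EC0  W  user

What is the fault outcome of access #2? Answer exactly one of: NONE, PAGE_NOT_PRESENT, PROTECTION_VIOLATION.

Per-access translation:
#0 VA=0x3E05ADB (r,kernel):
  lvl0: tbl 0x27, slot 31 ⇒ 0x29007 (P1/RW1/US1/PS0)
  lvl1: tbl 0x29, slot 5 ⇒ 0x2D007 (P1/RW1/US1/PS0)
  ✓ 0x2DADB  — 2 lookups
#1 VA=0x1E09FEF (w,user):
  lvl0: tbl 0x27, slot 15 ⇒ 0x31007 (P1/RW1/US1/PS0)
  lvl1: tbl 0x31, slot 9 ⇒ 0x35007 (P1/RW1/US1/PS0)
  ✓ 0x35FEF  — 2 lookups
#2 VA=0xE199D4 (r,kernel):
  lvl0: tbl 0x27, slot 7 ⇒ 0x36007 (P1/RW1/US1/PS0)
  lvl1: tbl 0x36, slot 25 ⇒ 0x66000 (P0/RW0/US0/PS0)
  → PAGE_NOT_PRESENT  (2 entries read)
#3 VA=0x201C68E (r,user):
  lvl0: tbl 0x27, slot 16 ⇒ 0x3A007 (P1/RW1/US1/PS0)
  lvl1: tbl 0x3A, slot 28 ⇒ 0x3E007 (P1/RW1/US1/PS0)
  ✓ 0x3E68E  — 2 lookups
#4 VA=0x1801EC0 (w,user):
  lvl0: tbl 0x27, slot 12 ⇒ 0x40007 (P1/RW1/US1/PS0)
  lvl1: tbl 0x40, slot 1 ⇒ 0x43005 (P1/RW0/US1/PS0)
  → PROTECTION_VIOLATION  (2 entries read)

Access #2 fault: PAGE_NOT_PRESENT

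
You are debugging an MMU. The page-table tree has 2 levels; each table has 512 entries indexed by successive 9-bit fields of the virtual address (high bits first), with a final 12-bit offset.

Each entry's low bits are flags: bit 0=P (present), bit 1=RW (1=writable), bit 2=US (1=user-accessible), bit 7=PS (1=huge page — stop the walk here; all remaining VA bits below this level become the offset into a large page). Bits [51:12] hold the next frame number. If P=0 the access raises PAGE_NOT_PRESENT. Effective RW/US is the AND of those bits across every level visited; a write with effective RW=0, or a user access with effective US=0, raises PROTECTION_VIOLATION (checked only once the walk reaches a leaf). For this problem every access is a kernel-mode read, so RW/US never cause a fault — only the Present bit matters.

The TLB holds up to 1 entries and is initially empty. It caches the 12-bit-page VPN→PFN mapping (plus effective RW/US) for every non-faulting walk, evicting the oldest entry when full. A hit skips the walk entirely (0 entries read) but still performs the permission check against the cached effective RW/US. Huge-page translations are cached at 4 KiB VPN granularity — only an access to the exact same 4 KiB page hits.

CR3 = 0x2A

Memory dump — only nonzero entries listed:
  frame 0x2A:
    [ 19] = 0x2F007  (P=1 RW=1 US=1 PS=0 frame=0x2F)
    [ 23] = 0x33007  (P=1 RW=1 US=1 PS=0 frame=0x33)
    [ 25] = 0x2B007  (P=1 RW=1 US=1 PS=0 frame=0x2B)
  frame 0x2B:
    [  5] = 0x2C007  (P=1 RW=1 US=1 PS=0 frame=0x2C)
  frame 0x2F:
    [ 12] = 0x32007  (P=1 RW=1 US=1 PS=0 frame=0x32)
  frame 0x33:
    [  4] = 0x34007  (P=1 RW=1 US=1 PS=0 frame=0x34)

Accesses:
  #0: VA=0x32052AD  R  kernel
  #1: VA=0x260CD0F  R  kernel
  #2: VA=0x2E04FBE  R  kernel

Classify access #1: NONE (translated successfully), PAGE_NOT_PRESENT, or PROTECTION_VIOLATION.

Per-access translation:
#0 VA=0x32052AD (r,kernel):
  lvl0: tbl 0x2A, slot 25 ⇒ 0x2B007 (P1/RW1/US1/PS0)
  lvl1: tbl 0x2B, slot 5 ⇒ 0x2C007 (P1/RW1/US1/PS0)
  → PA=0x2C2AD  (2 entries read)
#1 VA=0x260CD0F (r,kernel):
  lvl0: tbl 0x2A, slot 19 ⇒ 0x2F007 (P1/RW1/US1/PS0)
  lvl1: tbl 0x2F, slot 12 ⇒ 0x32007 (P1/RW1/US1/PS0)
  → PA=0x32D0F  (2 entries read)
#2 VA=0x2E04FBE (r,kernel):
  lvl0: tbl 0x2A, slot 23 ⇒ 0x33007 (P1/RW1/US1/PS0)
  lvl1: tbl 0x33, slot 4 ⇒ 0x34007 (P1/RW1/US1/PS0)
  → PA=0x34FBE  (2 entries read)

Access #1 fault: NONE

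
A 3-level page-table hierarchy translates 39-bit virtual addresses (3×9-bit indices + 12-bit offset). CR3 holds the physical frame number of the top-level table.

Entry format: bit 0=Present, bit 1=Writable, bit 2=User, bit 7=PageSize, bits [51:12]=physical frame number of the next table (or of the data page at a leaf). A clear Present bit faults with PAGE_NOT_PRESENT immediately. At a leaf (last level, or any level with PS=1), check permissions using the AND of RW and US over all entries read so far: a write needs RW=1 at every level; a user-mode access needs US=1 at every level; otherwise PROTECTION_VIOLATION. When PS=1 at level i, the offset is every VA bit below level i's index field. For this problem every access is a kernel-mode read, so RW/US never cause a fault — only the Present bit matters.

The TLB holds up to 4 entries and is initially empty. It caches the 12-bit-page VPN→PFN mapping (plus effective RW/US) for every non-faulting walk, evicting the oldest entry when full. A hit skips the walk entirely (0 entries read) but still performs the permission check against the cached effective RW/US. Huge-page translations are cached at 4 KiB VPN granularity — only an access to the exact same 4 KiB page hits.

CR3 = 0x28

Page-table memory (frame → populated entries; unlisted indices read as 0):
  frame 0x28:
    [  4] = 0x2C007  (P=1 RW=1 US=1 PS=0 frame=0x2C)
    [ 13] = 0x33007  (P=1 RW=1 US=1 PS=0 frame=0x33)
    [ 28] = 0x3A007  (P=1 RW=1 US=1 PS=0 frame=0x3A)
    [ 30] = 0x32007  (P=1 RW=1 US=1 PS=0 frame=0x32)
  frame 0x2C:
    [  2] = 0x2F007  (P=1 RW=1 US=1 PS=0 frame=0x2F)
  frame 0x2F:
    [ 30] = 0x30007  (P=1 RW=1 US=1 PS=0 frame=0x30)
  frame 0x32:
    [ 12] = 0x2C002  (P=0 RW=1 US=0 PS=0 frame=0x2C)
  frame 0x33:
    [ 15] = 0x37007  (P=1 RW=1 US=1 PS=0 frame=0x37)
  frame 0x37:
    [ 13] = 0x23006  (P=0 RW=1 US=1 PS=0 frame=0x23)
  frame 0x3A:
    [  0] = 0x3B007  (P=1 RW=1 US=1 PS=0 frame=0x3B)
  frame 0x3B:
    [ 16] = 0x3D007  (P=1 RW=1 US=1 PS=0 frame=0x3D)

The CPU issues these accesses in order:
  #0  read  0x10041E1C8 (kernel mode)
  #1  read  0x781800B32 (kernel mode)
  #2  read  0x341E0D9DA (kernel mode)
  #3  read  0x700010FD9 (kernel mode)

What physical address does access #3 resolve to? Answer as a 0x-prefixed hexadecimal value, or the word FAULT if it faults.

Walk each access:
#0 VA=0x10041E1C8 (r,kernel):
  L0: frame=0x28 idx=4 entry=0x2C007 [P=1 RW=1 US=1 PS=0]
  L1: frame=0x2C idx=2 entry=0x2F007 [P=1 RW=1 US=1 PS=0]
  L2: frame=0x2F idx=30 entry=0x30007 [P=1 RW=1 US=1 PS=0]
  → PA=0x301C8  (3 entries read)
#1 VA=0x781800B32 (r,kernel):
  L0: frame=0x28 idx=30 entry=0x32007 [P=1 RW=1 US=1 PS=0]
  L1: frame=0x32 idx=12 entry=0x2C002 [P=0 RW=1 US=0 PS=0]
  ✗ PAGE_NOT_PRESENT  [2 reads]
#2 VA=0x341E0D9DA (r,kernel):
  L0: frame=0x28 idx=13 entry=0x33007 [P=1 RW=1 US=1 PS=0]
  L1: frame=0x33 idx=15 entry=0x37007 [P=1 RW=1 US=1 PS=0]
  L2: frame=0x37 idx=13 entry=0x23006 [P=0 RW=1 US=1 PS=0]
  ✗ PAGE_NOT_PRESENT  [3 reads]
#3 VA=0x700010FD9 (r,kernel):
  L0: frame=0x28 idx=28 entry=0x3A007 [P=1 RW=1 US=1 PS=0]
  L1: frame=0x3A idx=0 entry=0x3B007 [P=1 RW=1 US=1 PS=0]
  L2: frame=0x3B idx=16 entry=0x3D007 [P=1 RW=1 US=1 PS=0]
  → PA=0x3DFD9  (3 entries read)

Access #3 PA: 0x3DFD9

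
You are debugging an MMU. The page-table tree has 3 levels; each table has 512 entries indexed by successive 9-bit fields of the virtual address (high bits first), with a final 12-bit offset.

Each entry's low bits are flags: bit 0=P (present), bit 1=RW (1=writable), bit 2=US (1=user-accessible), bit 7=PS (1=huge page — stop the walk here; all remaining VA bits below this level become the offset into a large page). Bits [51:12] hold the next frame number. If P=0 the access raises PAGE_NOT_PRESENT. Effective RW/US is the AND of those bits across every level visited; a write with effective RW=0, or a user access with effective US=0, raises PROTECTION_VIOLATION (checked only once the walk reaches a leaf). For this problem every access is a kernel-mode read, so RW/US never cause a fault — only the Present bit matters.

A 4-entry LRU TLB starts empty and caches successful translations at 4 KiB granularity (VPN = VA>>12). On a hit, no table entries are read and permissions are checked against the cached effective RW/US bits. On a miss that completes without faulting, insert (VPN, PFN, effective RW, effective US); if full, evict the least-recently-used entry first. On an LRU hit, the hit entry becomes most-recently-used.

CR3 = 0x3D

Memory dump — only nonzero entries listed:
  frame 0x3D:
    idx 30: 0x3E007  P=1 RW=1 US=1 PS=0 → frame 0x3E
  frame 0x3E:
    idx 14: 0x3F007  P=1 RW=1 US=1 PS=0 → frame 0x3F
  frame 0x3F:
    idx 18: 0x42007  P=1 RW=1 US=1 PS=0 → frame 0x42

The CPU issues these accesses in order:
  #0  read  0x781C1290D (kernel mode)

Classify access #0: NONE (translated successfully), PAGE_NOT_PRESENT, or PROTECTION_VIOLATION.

Trace:
#0 VA=0x781C1290D (r,kernel):
  L0 @0x3D[30] → 0x3E007  P=1,RW=1,US=1,PS=0
  L1 @0x3E[14] → 0x3F007  P=1,RW=1,US=1,PS=0
  L2 @0x3F[18] → 0x42007  P=1,RW=1,US=1,PS=0
  ⇒ phys 0x4290D  [3 reads]

Access #0 fault: NONE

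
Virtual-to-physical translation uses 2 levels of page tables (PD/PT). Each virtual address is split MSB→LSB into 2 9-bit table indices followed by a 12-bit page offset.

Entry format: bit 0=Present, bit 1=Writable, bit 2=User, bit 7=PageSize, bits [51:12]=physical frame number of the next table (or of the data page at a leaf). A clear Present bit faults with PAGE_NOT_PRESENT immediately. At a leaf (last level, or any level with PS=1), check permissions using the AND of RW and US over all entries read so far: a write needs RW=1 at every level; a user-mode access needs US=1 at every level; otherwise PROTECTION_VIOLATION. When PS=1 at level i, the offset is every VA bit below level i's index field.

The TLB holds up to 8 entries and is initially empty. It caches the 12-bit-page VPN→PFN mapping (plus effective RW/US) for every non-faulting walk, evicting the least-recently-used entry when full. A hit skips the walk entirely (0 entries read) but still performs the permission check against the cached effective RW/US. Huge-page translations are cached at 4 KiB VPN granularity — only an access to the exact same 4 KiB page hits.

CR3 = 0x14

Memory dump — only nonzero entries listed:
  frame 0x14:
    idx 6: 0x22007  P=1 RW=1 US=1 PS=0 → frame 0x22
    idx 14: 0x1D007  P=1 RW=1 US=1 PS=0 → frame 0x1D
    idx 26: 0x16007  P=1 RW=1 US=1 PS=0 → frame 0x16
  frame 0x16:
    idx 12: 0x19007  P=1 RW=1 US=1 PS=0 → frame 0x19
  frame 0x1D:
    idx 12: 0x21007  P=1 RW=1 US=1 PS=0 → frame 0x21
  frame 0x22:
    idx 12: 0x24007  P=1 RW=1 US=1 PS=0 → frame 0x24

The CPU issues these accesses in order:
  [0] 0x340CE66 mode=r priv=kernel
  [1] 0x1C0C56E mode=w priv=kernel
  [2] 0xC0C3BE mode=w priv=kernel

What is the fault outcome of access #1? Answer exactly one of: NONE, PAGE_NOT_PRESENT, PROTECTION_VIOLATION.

Per-access translation:
#0 VA=0x340CE66 (r,kernel):
  L0 @0x14[26] → 0x16007  P=1,RW=1,US=1,PS=0
  L1 @0x16[12] → 0x19007  P=1,RW=1,US=1,PS=0
  ✓ 0x19E66  — 2 lookups
#1 VA=0x1C0C56E (w,kernel):
  L0 @0x14[14] → 0x1D007  P=1,RW=1,US=1,PS=0
  L1 @0x1D[12] → 0x21007  P=1,RW=1,US=1,PS=0
  ✓ 0x2156E  — 2 lookups
#2 VA=0xC0C3BE (w,kernel):
  L0 @0x14[6] → 0x22007  P=1,RW=1,US=1,PS=0
  L1 @0x22[12] → 0x24007  P=1,RW=1,US=1,PS=0
  ✓ 0x243BE  — 2 lookups

Access #1 fault: NONE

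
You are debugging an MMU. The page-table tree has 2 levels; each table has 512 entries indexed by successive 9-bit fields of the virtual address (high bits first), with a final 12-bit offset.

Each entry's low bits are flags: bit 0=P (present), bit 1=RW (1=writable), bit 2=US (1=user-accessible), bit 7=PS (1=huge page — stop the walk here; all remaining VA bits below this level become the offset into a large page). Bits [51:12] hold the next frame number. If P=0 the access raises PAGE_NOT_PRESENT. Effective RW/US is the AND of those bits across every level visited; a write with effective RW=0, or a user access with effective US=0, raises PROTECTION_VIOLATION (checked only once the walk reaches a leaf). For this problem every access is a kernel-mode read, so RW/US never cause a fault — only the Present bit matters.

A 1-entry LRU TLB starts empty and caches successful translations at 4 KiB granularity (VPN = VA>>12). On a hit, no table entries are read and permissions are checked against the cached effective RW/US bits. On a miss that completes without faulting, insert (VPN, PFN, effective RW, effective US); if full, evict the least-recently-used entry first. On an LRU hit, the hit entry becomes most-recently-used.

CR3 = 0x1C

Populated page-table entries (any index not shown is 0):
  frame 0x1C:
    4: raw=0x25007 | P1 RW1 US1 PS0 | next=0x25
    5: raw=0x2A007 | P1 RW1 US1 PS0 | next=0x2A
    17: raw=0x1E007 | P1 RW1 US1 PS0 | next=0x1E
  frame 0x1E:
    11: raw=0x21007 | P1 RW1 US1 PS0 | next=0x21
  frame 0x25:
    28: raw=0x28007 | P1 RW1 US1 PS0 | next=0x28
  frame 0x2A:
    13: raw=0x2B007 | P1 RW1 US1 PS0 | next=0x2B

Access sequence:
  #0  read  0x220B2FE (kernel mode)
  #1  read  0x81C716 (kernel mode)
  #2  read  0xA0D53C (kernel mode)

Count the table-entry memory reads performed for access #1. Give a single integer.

Trace:
#0 VA=0x220B2FE (r,kernel):
  L0: frame=0x1C idx=17 entry=0x1E007 [P=1 RW=1 US=1 PS=0]
  L1: frame=0x1E idx=11 entry=0x21007 [P=1 RW=1 US=1 PS=0]
  ⇒ phys 0x212FE  [2 reads]
#1 VA=0x81C716 (r,kernel):
  L0: frame=0x1C idx=4 entry=0x25007 [P=1 RW=1 US=1 PS=0]
  L1: frame=0x25 idx=28 entry=0x28007 [P=1 RW=1 US=1 PS=0]
  ⇒ phys 0x28716  [2 reads]
#2 VA=0xA0D53C (r,kernel):
  L0: frame=0x1C idx=5 entry=0x2A007 [P=1 RW=1 US=1 PS=0]
  L1: frame=0x2A idx=13 entry=0x2B007 [P=1 RW=1 US=1 PS=0]
  ⇒ phys 0x2B53C  [2 reads]

Entries read for #1: 2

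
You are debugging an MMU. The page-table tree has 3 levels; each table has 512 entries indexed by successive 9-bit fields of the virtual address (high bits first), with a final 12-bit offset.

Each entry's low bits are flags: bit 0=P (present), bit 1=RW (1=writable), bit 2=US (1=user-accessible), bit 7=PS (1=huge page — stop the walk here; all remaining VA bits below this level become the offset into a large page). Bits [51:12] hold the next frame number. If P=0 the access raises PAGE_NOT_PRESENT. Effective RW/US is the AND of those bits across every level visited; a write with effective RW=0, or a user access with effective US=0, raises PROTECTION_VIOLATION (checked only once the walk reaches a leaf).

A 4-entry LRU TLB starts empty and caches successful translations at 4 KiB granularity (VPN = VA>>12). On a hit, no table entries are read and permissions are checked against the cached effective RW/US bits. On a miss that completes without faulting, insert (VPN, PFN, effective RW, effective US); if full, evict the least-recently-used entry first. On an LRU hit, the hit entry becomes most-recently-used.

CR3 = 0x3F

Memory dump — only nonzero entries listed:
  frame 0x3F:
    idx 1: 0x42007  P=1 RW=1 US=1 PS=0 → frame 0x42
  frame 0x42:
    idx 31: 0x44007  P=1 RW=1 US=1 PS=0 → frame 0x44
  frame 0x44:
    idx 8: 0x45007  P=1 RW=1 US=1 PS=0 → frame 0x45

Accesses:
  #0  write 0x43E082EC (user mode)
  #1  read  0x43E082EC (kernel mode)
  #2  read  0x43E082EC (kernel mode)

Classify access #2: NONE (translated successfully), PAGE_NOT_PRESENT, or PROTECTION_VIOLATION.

Per-access translation:
#0 VA=0x43E082EC (w,user):
  lvl0: tbl 0x3F, slot 1 ⇒ 0x42007 (P1/RW1/US1/PS0)
  lvl1: tbl 0x42, slot 31 ⇒ 0x44007 (P1/RW1/US1/PS0)
  lvl2: tbl 0x44, slot 8 ⇒ 0x45007 (P1/RW1/US1/PS0)
  ⇒ phys 0x452EC  [3 reads]
#1 VA=0x43E082EC (r,kernel):
  TLB hit vpn=0x43E08 → PA=0x452EC
#2 VA=0x43E082EC (r,kernel):
  TLB hit vpn=0x43E08 → PA=0x452EC

Access #2 fault: NONE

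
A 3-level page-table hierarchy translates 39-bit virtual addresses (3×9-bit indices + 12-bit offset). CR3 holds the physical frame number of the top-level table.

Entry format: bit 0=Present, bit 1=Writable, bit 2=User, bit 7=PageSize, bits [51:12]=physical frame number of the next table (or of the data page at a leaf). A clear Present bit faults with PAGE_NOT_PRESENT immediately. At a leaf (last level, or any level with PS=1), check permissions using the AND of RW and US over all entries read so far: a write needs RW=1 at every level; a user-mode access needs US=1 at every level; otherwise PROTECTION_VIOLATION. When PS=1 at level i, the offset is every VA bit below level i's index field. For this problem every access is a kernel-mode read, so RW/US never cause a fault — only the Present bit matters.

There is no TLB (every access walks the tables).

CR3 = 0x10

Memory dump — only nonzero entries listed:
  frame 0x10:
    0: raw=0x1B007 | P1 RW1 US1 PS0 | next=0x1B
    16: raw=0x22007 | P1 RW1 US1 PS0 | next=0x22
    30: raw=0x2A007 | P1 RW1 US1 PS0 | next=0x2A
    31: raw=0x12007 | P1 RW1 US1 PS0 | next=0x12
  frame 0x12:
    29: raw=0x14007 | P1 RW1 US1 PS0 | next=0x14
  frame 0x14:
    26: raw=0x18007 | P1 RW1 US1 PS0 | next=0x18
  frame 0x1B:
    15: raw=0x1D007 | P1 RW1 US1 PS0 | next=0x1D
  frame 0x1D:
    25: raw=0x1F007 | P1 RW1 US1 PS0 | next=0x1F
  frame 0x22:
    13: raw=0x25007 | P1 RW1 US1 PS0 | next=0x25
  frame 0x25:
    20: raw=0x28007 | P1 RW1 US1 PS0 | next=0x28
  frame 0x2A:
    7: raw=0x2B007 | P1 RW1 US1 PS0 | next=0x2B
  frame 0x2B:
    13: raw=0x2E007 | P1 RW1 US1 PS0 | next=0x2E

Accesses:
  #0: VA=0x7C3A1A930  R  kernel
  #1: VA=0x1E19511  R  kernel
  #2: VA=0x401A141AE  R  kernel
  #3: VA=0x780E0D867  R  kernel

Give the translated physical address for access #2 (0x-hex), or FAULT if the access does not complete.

Trace:
#0 VA=0x7C3A1A930 (r,kernel):
  L0 @0x10[31] → 0x12007  P=1,RW=1,US=1,PS=0
  L1 @0x12[29] → 0x14007  P=1,RW=1,US=1,PS=0
  L2 @0x14[26] → 0x18007  P=1,RW=1,US=1,PS=0
  ✓ 0x18930  — 3 lookups
#1 VA=0x1E19511 (r,kernel):
  L0 @0x10[0] → 0x1B007  P=1,RW=1,US=1,PS=0
  L1 @0x1B[15] → 0x1D007  P=1,RW=1,US=1,PS=0
  L2 @0x1D[25] → 0x1F007  P=1,RW=1,US=1,PS=0
  ✓ 0x1F511  — 3 lookups
#2 VA=0x401A141AE (r,kernel):
  L0 @0x10[16] → 0x22007  P=1,RW=1,US=1,PS=0
  L1 @0x22[13] → 0x25007  P=1,RW=1,US=1,PS=0
  L2 @0x25[20] → 0x28007  P=1,RW=1,US=1,PS=0
  ✓ 0x281AE  — 3 lookups
#3 VA=0x780E0D867 (r,kernel):
  L0 @0x10[30] → 0x2A007  P=1,RW=1,US=1,PS=0
  L1 @0x2A[7] → 0x2B007  P=1,RW=1,US=1,PS=0
  L2 @0x2B[13] → 0x2E007  P=1,RW=1,US=1,PS=0
  ✓ 0x2E867  — 3 lookups

Access #2 PA: 0x281AE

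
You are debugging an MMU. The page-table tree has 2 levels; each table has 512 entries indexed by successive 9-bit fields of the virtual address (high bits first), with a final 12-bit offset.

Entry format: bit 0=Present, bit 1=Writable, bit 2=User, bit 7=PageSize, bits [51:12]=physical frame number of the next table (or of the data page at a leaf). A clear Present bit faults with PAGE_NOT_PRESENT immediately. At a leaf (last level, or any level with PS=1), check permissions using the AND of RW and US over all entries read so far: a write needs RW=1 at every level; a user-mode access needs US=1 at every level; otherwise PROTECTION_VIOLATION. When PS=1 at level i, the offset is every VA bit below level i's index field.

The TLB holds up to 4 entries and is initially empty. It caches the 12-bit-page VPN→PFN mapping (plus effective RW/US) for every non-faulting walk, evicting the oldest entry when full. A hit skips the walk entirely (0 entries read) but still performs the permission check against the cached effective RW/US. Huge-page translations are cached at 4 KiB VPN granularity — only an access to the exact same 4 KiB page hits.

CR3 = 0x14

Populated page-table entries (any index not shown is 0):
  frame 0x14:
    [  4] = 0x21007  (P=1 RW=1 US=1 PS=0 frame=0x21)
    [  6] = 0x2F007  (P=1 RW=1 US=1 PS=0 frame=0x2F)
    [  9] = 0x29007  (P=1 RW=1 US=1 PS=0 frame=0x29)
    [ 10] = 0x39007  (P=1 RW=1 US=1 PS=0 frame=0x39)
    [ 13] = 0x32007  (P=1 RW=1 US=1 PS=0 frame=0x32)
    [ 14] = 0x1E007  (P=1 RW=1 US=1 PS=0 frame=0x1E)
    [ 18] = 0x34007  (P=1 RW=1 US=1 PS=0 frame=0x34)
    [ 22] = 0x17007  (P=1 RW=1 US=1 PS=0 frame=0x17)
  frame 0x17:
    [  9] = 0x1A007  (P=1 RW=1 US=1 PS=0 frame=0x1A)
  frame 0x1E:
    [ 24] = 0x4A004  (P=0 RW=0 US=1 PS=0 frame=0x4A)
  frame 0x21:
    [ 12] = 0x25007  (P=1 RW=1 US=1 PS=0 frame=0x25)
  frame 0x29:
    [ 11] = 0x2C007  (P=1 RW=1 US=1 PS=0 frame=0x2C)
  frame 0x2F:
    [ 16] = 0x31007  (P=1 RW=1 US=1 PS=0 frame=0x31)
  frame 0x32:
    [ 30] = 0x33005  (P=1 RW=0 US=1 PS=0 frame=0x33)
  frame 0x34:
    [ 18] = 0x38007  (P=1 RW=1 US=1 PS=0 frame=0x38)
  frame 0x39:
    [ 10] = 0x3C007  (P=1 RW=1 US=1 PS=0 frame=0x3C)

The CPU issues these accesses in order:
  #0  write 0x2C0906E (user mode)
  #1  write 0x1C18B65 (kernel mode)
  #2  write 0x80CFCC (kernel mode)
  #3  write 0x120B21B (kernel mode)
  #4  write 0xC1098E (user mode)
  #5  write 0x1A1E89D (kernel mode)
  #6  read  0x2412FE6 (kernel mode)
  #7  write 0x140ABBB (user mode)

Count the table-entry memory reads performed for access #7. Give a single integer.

Trace:
#0 VA=0x2C0906E (w,user):
  [0] read 0x14 idx=22: raw=0x17007 flags P=1 W=1 U=1 S=0
  [1] read 0x17 idx=9: raw=0x1A007 flags P=1 W=1 U=1 S=0
  → PA=0x1A06E  (2 entries read)
#1 VA=0x1C18B65 (w,kernel):
  [0] read 0x14 idx=14: raw=0x1E007 flags P=1 W=1 U=1 S=0
  [1] read 0x1E idx=24: raw=0x4A004 flags P=0 W=0 U=1 S=0
  → PAGE_NOT_PRESENT  (2 entries read)
#2 VA=0x80CFCC (w,kernel):
  [0] read 0x14 idx=4: raw=0x21007 flags P=1 W=1 U=1 S=0
  [1] read 0x21 idx=12: raw=0x25007 flags P=1 W=1 U=1 S=0
  → PA=0x25FCC  (2 entries read)
#3 VA=0x120B21B (w,kernel):
  [0] read 0x14 idx=9: raw=0x29007 flags P=1 W=1 U=1 S=0
  [1] read 0x29 idx=11: raw=0x2C007 flags P=1 W=1 U=1 S=0
  → PA=0x2C21B  (2 entries read)
#4 VA=0xC1098E (w,user):
  [0] read 0x14 idx=6: raw=0x2F007 flags P=1 W=1 U=1 S=0
  [1] read 0x2F idx=16: raw=0x31007 flags P=1 W=1 U=1 S=0
  → PA=0x3198E  (2 entries read)
#5 VA=0x1A1E89D (w,kernel):
  [0] read 0x14 idx=13: raw=0x32007 flags P=1 W=1 U=1 S=0
  [1] read 0x32 idx=30: raw=0x33005 flags P=1 W=0 U=1 S=0
  → PROTECTION_VIOLATION  (2 entries read)
#6 VA=0x2412FE6 (r,kernel):
  [0] read 0x14 idx=18: raw=0x34007 flags P=1 W=1 U=1 S=0
  [1] read 0x34 idx=18: raw=0x38007 flags P=1 W=1 U=1 S=0
  → PA=0x38FE6  (2 entries read)
#7 VA=0x140ABBB (w,user):
  [0] read 0x14 idx=10: raw=0x39007 flags P=1 W=1 U=1 S=0
  [1] read 0x39 idx=10: raw=0x3C007 flags P=1 W=1 U=1 S=0
  → PA=0x3CBBB  (2 entries read)

Entries read for #7: 2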